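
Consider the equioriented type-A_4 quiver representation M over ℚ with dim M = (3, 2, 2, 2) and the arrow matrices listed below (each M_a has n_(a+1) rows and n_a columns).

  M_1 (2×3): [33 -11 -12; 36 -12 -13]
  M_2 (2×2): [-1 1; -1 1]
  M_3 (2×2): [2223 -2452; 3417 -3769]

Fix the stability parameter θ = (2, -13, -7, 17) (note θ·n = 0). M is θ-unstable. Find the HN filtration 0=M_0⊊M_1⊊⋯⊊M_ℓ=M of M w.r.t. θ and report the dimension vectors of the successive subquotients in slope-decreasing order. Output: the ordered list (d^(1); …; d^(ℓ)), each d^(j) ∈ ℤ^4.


Via rank(M_{q-1}∘⋯∘M_p): M ≅ I[1,1], I[1,2], I[1,4], I[3,4].
μ_θ-semistable layers: μ^(1)=17; μ^(2)=2; μ^(3)=-11/2; μ^(4)=-6; μ^(5)=-7

((0, 0, 0, 2); (1, 0, 0, 0); (1, 1, 0, 0); (1, 1, 1, 0); (0, 0, 1, 0))


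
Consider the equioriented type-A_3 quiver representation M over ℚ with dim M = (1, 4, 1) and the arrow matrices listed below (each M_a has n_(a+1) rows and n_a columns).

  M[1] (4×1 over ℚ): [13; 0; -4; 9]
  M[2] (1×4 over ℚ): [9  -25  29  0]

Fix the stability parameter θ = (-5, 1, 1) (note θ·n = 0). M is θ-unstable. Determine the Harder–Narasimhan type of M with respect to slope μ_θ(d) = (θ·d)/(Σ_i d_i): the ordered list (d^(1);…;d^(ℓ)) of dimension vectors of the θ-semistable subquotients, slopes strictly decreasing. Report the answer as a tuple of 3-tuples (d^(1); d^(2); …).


Via rank(M_{q-1}∘⋯∘M_p): M ≅ I[1,3], I[2,2]^3.
μ_θ-semistable layers: μ^(1)=1; μ^(2)=-5

((0, 4, 1); (1, 0, 0))


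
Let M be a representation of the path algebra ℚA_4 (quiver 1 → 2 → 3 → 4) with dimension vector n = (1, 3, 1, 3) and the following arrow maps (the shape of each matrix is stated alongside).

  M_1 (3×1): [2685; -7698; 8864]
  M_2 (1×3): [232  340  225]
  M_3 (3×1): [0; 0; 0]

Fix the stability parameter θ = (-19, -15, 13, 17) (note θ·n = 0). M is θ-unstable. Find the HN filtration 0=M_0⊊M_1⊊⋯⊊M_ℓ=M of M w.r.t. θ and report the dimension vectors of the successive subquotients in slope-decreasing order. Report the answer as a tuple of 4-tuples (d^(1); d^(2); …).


Barcode: M ≅ I[1,2], I[2,2], I[2,3], I[4,4]^3. HN layers by μ_θ (4 steps, strictly decreasing):
  μ^(1)=17; μ^(2)=13; μ^(3)=-15; μ^(4)=-19

((0, 0, 0, 3); (0, 0, 1, 0); (0, 3, 0, 0); (1, 0, 0, 0))


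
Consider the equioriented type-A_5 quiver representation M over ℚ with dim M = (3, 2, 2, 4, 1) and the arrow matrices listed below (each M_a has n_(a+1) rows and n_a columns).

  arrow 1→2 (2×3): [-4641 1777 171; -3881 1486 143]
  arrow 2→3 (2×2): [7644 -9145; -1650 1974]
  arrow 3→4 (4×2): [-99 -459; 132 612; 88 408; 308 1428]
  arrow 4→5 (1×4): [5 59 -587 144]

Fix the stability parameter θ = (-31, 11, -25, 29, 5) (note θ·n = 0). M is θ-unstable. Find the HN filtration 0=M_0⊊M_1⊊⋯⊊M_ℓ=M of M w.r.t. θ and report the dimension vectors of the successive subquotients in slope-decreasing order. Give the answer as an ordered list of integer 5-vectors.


Barcode: M ≅ I[1,1], I[1,3], I[1,5], I[4,4]^3. HN layers by μ_θ (4 steps, strictly decreasing):
  μ^(1)=29; μ^(2)=17; μ^(3)=-7; μ^(4)=-31

((0, 0, 0, 3, 0); (0, 0, 0, 1, 1); (0, 2, 2, 0, 0); (3, 0, 0, 0, 0))


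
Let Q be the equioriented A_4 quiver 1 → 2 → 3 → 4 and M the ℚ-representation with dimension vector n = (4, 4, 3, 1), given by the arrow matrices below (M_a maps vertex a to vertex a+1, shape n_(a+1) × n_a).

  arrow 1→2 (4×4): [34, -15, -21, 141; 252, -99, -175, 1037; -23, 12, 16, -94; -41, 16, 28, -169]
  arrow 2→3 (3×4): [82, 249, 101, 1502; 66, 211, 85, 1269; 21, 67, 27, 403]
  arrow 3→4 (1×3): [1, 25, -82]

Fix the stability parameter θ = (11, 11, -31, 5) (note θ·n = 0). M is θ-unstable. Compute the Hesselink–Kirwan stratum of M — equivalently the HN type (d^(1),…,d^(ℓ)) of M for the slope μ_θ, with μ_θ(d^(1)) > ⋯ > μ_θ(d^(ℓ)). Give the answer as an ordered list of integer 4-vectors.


Via rank(M_{q-1}∘⋯∘M_p): M ≅ I[1,2], I[1,3]^2, I[1,4].
μ_θ-semistable layers: μ^(1)=11; μ^(2)=5; μ^(3)=-3

((1, 1, 0, 0); (0, 0, 0, 1); (3, 3, 3, 0))


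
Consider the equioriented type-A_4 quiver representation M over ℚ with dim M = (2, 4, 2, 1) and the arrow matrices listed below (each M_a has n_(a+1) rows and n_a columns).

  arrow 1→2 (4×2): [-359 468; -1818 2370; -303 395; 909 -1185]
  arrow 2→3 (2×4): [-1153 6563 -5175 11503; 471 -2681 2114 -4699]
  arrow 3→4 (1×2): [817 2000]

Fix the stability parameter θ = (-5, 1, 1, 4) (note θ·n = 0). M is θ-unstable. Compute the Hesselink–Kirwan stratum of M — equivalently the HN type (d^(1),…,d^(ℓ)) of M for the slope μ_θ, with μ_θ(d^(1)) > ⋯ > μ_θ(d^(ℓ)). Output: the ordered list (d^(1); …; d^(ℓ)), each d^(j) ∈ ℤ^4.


Interval decomposition of M: I[1,3], I[1,4], I[2,2]^2.
HN type (ℓ=3): μ^(1)=4; μ^(2)=1; μ^(3)=-5

((0, 0, 0, 1); (0, 4, 2, 0); (2, 0, 0, 0))


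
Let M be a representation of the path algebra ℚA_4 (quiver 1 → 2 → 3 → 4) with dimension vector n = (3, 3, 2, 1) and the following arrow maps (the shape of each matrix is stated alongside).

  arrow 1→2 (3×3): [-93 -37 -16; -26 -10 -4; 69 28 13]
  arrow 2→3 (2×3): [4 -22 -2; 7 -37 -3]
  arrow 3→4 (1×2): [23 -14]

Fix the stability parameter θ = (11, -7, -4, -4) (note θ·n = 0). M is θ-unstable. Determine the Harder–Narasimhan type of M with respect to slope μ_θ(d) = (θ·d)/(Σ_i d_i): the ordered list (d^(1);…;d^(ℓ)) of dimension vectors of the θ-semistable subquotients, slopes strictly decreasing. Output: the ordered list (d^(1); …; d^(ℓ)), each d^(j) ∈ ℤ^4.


Barcode: M ≅ I[1,2], I[1,3], I[1,4]. HN layers by μ_θ (3 steps, strictly decreasing):
  μ^(1)=2; μ^(2)=0; μ^(3)=-1

((1, 1, 0, 0); (1, 1, 1, 0); (1, 1, 1, 1))


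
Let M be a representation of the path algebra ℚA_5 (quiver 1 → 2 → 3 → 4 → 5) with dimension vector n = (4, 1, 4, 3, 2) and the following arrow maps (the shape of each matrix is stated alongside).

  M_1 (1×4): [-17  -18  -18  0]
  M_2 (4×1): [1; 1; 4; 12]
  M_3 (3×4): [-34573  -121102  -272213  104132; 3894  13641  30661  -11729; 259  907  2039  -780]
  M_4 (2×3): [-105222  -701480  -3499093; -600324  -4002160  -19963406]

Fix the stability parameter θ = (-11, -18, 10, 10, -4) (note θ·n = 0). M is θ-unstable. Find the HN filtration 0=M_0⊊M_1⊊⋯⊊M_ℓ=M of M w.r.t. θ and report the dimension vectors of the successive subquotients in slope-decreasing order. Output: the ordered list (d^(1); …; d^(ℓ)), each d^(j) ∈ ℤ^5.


Via rank(M_{q-1}∘⋯∘M_p): M ≅ I[1,1]^3, I[1,4], I[3,3], I[3,4], I[3,5], I[5,5].
μ_θ-semistable layers: μ^(1)=10; μ^(2)=16/3; μ^(3)=-4; μ^(4)=-11; μ^(5)=-29/2

((0, 0, 3, 2, 0); (0, 0, 1, 1, 1); (0, 0, 0, 0, 1); (3, 0, 0, 0, 0); (1, 1, 0, 0, 0))


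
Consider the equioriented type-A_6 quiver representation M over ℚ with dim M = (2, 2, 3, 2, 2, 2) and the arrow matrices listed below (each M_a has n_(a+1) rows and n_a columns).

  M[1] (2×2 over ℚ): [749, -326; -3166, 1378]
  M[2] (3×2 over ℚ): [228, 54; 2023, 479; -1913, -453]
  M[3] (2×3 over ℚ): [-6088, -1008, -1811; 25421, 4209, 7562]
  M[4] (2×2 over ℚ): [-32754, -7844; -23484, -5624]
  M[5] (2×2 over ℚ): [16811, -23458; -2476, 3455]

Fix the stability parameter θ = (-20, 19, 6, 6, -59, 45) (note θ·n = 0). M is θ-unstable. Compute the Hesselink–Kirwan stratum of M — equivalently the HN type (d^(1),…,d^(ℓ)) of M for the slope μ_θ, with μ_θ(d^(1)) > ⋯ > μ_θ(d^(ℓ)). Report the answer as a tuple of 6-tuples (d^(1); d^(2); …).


Interval decomposition of M: I[1,4], I[1,6], I[3,3], I[5,6].
HN type (ℓ=6): μ^(1)=45; μ^(2)=31/3; μ^(3)=6; μ^(4)=-7; μ^(5)=-20; μ^(6)=-59

((0, 0, 0, 0, 0, 2); (0, 1, 1, 1, 0, 0); (0, 0, 1, 0, 0, 0); (0, 1, 1, 1, 1, 0); (2, 0, 0, 0, 0, 0); (0, 0, 0, 0, 1, 0))


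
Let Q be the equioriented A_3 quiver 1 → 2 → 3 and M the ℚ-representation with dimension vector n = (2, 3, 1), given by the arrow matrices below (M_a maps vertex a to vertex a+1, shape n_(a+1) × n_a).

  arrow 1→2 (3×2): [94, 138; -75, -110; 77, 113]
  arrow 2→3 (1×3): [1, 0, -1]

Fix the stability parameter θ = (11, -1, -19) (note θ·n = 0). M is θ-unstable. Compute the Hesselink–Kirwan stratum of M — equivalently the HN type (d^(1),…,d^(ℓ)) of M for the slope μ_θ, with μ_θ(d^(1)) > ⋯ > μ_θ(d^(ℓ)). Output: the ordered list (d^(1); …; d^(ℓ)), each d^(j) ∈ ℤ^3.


Via rank(M_{q-1}∘⋯∘M_p): M ≅ I[1,2], I[1,3], I[2,2].
μ_θ-semistable layers: μ^(1)=5; μ^(2)=-1; μ^(3)=-3

((1, 1, 0); (0, 1, 0); (1, 1, 1))


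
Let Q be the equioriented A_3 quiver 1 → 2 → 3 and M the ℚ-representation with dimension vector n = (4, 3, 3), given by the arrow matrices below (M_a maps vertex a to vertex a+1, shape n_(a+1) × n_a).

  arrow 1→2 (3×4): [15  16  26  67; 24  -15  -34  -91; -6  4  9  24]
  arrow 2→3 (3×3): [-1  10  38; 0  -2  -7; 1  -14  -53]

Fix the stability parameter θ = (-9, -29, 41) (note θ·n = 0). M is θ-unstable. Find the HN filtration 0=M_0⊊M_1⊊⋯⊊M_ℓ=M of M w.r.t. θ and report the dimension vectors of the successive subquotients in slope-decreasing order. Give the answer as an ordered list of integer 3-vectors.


Barcode: M ≅ I[1,1], I[1,3]^3. HN layers by μ_θ (3 steps, strictly decreasing):
  μ^(1)=41; μ^(2)=-9; μ^(3)=-19

((0, 0, 3); (1, 0, 0); (3, 3, 0))


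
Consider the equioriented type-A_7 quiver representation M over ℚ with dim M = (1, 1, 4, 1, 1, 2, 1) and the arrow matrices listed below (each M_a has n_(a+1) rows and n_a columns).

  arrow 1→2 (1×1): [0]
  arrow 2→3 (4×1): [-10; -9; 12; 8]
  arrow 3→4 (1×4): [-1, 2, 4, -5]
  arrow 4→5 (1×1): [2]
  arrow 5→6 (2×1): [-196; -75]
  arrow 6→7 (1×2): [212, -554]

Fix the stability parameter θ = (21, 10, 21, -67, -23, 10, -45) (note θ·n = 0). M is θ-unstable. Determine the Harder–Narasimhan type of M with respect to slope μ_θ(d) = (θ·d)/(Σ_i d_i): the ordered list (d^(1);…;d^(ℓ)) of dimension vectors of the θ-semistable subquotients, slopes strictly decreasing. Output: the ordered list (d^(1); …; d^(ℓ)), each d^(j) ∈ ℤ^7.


Interval decomposition of M: I[1,1], I[2,3], I[3,3]^2, I[3,7], I[6,6].
HN type (ℓ=4): μ^(1)=21; μ^(2)=10; μ^(3)=-35/2; μ^(4)=-23

((1, 0, 3, 0, 0, 0, 0); (0, 1, 0, 0, 0, 1, 0); (0, 0, 0, 0, 0, 1, 1); (0, 0, 1, 1, 1, 0, 0))


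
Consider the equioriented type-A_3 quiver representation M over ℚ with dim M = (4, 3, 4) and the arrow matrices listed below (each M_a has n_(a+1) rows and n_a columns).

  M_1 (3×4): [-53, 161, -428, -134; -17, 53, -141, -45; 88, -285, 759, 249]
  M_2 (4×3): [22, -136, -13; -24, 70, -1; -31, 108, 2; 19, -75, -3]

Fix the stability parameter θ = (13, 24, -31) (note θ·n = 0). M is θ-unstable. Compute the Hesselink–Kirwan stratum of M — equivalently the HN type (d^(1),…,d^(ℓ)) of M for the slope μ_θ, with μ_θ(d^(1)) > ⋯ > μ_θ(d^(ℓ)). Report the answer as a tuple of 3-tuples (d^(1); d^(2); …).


Via rank(M_{q-1}∘⋯∘M_p): M ≅ I[1,1], I[1,3]^3, I[3,3].
μ_θ-semistable layers: μ^(1)=13; μ^(2)=2; μ^(3)=-31

((1, 0, 0); (3, 3, 3); (0, 0, 1))


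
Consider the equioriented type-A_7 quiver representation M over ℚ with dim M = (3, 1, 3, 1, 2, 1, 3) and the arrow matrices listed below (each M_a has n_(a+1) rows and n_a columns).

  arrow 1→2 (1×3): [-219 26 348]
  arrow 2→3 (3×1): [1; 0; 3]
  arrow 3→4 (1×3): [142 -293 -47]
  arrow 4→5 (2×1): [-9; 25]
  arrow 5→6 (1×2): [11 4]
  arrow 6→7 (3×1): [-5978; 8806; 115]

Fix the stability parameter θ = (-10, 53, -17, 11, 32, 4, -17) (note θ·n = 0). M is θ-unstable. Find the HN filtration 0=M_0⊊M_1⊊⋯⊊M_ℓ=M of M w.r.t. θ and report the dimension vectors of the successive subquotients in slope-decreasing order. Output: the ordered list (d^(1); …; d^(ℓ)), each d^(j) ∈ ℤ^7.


Barcode: M ≅ I[1,1]^2, I[1,7], I[3,3]^2, I[5,5], I[7,7]^2. HN layers by μ_θ (4 steps, strictly decreasing):
  μ^(1)=32; μ^(2)=11; μ^(3)=-10; μ^(4)=-17

((0, 0, 0, 0, 1, 0, 0); (0, 1, 1, 1, 1, 1, 1); (3, 0, 0, 0, 0, 0, 0); (0, 0, 2, 0, 0, 0, 2))


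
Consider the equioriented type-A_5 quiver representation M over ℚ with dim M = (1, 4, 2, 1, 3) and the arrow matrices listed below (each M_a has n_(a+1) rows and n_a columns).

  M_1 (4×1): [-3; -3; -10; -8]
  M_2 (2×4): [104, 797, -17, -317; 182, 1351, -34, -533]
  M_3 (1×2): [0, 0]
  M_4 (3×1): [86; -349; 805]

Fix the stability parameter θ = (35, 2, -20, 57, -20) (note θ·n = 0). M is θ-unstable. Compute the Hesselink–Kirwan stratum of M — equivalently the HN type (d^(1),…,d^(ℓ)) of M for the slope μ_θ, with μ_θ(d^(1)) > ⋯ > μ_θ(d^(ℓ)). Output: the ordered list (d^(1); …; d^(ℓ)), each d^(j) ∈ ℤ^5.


Via rank(M_{q-1}∘⋯∘M_p): M ≅ I[1,3], I[2,2]^2, I[2,3], I[4,5], I[5,5]^2.
μ_θ-semistable layers: μ^(1)=37/2; μ^(2)=17/3; μ^(3)=2; μ^(4)=-9; μ^(5)=-20

((0, 0, 0, 1, 1); (1, 1, 1, 0, 0); (0, 2, 0, 0, 0); (0, 1, 1, 0, 0); (0, 0, 0, 0, 2))


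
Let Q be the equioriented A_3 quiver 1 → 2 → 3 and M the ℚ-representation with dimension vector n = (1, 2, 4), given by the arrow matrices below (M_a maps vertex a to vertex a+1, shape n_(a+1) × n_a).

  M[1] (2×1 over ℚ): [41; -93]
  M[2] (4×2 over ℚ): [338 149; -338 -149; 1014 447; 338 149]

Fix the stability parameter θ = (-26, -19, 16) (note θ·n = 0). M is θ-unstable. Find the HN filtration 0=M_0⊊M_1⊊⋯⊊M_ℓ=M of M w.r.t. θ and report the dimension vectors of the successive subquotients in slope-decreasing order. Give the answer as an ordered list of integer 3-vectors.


Via rank(M_{q-1}∘⋯∘M_p): M ≅ I[1,3], I[2,2], I[3,3]^3.
μ_θ-semistable layers: μ^(1)=16; μ^(2)=-19; μ^(3)=-26

((0, 0, 4); (0, 2, 0); (1, 0, 0))


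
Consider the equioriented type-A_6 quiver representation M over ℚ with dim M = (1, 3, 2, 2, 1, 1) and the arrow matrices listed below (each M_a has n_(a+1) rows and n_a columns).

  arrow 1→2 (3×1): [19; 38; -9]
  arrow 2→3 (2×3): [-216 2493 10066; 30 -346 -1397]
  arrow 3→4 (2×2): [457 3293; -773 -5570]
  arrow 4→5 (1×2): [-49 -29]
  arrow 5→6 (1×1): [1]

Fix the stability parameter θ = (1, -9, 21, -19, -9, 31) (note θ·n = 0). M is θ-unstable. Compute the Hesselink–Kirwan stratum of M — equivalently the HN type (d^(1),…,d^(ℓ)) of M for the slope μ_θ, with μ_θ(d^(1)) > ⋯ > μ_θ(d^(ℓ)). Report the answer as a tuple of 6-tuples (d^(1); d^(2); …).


Barcode: M ≅ I[1,6], I[2,2], I[2,4]. HN layers by μ_θ (5 steps, strictly decreasing):
  μ^(1)=31; μ^(2)=1; μ^(3)=-7/3; μ^(4)=-4; μ^(5)=-9

((0, 0, 0, 0, 0, 1); (0, 0, 1, 1, 0, 0); (0, 0, 1, 1, 1, 0); (1, 1, 0, 0, 0, 0); (0, 2, 0, 0, 0, 0))


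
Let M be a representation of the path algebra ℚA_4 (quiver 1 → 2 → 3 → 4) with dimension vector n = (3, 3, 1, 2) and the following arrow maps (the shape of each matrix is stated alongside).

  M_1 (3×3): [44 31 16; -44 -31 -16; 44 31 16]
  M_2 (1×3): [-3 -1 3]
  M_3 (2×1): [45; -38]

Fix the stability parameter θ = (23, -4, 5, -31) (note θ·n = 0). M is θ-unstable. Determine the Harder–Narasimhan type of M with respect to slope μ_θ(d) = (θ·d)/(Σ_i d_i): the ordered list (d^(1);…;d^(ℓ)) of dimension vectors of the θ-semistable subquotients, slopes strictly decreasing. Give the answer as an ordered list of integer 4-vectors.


Barcode: M ≅ I[1,1]^2, I[1,4], I[2,2]^2, I[4,4]. HN layers by μ_θ (4 steps, strictly decreasing):
  μ^(1)=23; μ^(2)=-7/4; μ^(3)=-4; μ^(4)=-31

((2, 0, 0, 0); (1, 1, 1, 1); (0, 2, 0, 0); (0, 0, 0, 1))


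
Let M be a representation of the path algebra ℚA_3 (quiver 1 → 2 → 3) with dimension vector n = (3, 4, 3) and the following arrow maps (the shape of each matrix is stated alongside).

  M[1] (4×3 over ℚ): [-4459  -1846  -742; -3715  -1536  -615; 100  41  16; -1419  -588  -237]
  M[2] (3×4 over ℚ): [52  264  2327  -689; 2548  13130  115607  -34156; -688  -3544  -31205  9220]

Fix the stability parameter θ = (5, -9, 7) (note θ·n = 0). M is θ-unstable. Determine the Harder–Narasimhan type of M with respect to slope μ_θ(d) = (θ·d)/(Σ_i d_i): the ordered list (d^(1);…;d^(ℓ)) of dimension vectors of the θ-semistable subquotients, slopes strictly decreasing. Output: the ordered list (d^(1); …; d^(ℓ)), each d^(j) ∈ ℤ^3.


Interval decomposition of M: I[1,2], I[1,3]^2, I[2,3].
HN type (ℓ=3): μ^(1)=7; μ^(2)=-2; μ^(3)=-9

((0, 0, 3); (3, 3, 0); (0, 1, 0))


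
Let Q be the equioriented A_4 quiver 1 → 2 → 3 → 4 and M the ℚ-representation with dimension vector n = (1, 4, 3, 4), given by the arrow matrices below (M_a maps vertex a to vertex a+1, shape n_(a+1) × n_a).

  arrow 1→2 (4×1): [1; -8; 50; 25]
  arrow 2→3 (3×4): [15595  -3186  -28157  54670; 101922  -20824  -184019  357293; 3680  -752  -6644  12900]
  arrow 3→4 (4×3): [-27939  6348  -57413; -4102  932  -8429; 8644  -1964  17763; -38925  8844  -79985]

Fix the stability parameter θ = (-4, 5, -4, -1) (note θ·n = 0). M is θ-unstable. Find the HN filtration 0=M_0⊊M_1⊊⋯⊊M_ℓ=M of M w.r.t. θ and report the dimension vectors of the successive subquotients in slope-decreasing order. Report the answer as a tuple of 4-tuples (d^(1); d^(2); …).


Interval decomposition of M: I[1,4], I[2,2]^2, I[2,3], I[3,4], I[4,4]^2.
HN type (ℓ=5): μ^(1)=5; μ^(2)=1/2; μ^(3)=0; μ^(4)=-1; μ^(5)=-4

((0, 2, 0, 0); (0, 1, 1, 0); (0, 1, 1, 1); (0, 0, 0, 3); (1, 0, 1, 0))


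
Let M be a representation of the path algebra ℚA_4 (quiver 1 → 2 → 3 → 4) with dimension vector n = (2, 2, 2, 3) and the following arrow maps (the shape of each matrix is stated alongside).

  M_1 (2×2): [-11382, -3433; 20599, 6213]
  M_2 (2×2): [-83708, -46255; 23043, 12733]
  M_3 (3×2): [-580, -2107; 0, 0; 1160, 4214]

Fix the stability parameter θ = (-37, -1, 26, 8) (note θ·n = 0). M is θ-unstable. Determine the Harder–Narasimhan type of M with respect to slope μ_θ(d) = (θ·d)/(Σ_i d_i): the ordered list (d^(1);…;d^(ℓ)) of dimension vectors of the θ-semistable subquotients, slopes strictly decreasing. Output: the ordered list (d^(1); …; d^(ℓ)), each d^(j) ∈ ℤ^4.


Interval decomposition of M: I[1,3], I[1,4], I[4,4]^2.
HN type (ℓ=5): μ^(1)=26; μ^(2)=17; μ^(3)=8; μ^(4)=-1; μ^(5)=-37

((0, 0, 1, 0); (0, 0, 1, 1); (0, 0, 0, 2); (0, 2, 0, 0); (2, 0, 0, 0))


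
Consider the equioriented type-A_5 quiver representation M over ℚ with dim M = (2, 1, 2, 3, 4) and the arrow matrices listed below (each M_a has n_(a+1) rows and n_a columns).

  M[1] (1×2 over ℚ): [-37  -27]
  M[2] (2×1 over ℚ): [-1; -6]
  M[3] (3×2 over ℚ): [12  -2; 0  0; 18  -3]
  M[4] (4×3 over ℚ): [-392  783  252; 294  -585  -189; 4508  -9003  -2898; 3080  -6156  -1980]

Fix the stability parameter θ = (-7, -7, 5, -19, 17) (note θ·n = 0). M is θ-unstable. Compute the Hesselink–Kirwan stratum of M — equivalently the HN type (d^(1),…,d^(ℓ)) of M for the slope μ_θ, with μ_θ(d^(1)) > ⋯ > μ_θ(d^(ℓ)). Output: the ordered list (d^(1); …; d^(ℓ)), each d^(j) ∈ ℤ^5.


Via rank(M_{q-1}∘⋯∘M_p): M ≅ I[1,1], I[1,3], I[3,5], I[4,4], I[4,5], I[5,5]^2.
μ_θ-semistable layers: μ^(1)=17; μ^(2)=5; μ^(3)=-7; μ^(4)=-19

((0, 0, 0, 0, 4); (0, 0, 1, 0, 0); (2, 1, 1, 1, 0); (0, 0, 0, 2, 0))


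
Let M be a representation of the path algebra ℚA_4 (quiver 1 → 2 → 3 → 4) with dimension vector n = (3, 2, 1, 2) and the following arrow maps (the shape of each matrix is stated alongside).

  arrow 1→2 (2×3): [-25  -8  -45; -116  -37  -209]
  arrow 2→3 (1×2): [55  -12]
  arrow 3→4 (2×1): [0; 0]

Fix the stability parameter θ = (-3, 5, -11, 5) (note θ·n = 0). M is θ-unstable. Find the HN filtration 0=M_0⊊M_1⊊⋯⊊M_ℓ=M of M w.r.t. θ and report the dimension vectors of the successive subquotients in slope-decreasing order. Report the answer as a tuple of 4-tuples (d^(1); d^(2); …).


Via rank(M_{q-1}∘⋯∘M_p): M ≅ I[1,1], I[1,2], I[1,3], I[4,4]^2.
μ_θ-semistable layers: μ^(1)=5; μ^(2)=-3

((0, 1, 0, 2); (3, 1, 1, 0))


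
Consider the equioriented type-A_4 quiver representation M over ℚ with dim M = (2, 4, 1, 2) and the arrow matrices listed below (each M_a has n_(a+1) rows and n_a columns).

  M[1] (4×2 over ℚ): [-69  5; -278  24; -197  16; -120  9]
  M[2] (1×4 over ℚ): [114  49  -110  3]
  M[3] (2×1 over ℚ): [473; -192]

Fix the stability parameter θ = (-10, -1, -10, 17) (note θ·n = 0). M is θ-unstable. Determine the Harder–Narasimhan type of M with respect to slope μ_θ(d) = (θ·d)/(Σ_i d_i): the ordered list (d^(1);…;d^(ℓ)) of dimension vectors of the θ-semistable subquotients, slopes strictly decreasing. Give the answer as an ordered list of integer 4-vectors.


Via rank(M_{q-1}∘⋯∘M_p): M ≅ I[1,2], I[1,4], I[2,2]^2, I[4,4].
μ_θ-semistable layers: μ^(1)=17; μ^(2)=-1; μ^(3)=-11/2; μ^(4)=-10

((0, 0, 0, 2); (0, 3, 0, 0); (0, 1, 1, 0); (2, 0, 0, 0))


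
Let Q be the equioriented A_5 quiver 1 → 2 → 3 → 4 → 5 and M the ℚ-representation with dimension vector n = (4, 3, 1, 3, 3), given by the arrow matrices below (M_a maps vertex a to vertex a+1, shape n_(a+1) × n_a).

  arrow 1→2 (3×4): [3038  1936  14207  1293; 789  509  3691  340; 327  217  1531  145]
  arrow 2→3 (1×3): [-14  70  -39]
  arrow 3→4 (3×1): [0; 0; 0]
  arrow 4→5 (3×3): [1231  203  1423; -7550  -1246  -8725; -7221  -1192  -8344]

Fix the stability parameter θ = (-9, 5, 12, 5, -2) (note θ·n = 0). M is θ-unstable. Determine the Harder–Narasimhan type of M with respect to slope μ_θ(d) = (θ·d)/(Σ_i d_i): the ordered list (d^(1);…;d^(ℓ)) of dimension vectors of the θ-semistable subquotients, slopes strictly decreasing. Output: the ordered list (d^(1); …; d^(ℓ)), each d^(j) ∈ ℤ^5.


Interval decomposition of M: I[1,1], I[1,2]^2, I[1,3], I[4,5]^3.
HN type (ℓ=4): μ^(1)=12; μ^(2)=5; μ^(3)=3/2; μ^(4)=-9

((0, 0, 1, 0, 0); (0, 3, 0, 0, 0); (0, 0, 0, 3, 3); (4, 0, 0, 0, 0))


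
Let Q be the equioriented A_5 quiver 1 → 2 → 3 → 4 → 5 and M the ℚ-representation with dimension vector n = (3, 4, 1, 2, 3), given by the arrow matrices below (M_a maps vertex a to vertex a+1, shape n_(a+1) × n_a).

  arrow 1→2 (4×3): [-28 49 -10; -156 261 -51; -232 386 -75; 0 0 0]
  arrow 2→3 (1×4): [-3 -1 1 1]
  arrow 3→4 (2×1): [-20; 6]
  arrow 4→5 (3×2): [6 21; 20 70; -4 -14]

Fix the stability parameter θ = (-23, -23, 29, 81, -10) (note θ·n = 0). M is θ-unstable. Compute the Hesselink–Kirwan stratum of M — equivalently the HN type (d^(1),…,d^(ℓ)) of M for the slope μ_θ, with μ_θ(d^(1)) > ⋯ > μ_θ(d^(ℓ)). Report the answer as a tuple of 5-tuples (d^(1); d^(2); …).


Barcode: M ≅ I[1,1], I[1,2], I[1,5], I[2,2]^2, I[4,4], I[5,5]^2. HN layers by μ_θ (5 steps, strictly decreasing):
  μ^(1)=81; μ^(2)=71/2; μ^(3)=29; μ^(4)=-10; μ^(5)=-23

((0, 0, 0, 1, 0); (0, 0, 0, 1, 1); (0, 0, 1, 0, 0); (0, 0, 0, 0, 2); (3, 4, 0, 0, 0))


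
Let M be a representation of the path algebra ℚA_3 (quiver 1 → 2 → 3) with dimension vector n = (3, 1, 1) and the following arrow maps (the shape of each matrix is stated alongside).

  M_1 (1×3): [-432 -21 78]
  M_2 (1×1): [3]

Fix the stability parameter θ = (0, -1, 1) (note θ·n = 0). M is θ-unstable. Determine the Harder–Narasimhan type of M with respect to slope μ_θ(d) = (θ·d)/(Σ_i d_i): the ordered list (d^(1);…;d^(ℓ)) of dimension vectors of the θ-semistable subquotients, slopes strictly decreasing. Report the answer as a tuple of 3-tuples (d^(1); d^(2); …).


Barcode: M ≅ I[1,1]^2, I[1,3]. HN layers by μ_θ (3 steps, strictly decreasing):
  μ^(1)=1; μ^(2)=0; μ^(3)=-1/2

((0, 0, 1); (2, 0, 0); (1, 1, 0))


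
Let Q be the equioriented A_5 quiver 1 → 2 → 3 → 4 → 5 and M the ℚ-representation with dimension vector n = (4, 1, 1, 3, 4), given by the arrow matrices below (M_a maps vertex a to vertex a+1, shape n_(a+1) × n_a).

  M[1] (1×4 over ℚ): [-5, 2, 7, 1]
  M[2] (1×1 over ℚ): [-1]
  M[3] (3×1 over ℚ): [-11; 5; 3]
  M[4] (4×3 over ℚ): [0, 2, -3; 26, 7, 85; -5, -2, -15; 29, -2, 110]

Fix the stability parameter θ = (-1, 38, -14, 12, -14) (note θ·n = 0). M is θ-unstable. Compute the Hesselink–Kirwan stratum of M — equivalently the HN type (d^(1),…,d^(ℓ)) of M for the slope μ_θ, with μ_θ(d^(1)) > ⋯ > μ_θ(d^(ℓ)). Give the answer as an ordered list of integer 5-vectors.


Interval decomposition of M: I[1,1]^3, I[1,5], I[4,5]^2, I[5,5].
HN type (ℓ=3): μ^(1)=11/2; μ^(2)=-1; μ^(3)=-14

((0, 1, 1, 1, 1); (4, 0, 0, 2, 2); (0, 0, 0, 0, 1))


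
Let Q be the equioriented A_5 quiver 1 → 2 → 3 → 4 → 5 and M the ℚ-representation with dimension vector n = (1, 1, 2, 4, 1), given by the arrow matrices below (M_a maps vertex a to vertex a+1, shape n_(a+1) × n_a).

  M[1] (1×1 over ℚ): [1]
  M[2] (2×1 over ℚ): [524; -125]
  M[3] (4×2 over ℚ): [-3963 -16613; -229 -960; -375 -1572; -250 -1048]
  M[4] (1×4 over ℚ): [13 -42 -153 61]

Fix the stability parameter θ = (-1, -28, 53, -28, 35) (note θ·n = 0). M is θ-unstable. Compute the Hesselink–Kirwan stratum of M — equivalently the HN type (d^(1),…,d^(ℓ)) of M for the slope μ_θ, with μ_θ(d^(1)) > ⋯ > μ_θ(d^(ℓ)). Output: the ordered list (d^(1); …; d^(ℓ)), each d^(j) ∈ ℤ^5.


Via rank(M_{q-1}∘⋯∘M_p): M ≅ I[1,5], I[3,4], I[4,4]^2.
μ_θ-semistable layers: μ^(1)=35; μ^(2)=25/2; μ^(3)=-29/2; μ^(4)=-28

((0, 0, 0, 0, 1); (0, 0, 2, 2, 0); (1, 1, 0, 0, 0); (0, 0, 0, 2, 0))


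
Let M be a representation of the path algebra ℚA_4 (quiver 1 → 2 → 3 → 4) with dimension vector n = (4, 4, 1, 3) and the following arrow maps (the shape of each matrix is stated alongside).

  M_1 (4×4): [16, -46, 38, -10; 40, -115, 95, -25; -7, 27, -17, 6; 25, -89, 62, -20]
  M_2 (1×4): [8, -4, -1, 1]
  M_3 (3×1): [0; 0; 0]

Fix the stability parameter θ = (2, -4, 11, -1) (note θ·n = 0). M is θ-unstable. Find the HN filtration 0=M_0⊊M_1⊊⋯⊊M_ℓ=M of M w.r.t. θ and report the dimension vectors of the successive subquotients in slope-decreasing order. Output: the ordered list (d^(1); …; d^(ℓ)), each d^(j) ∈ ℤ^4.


Interval decomposition of M: I[1,1], I[1,2]^2, I[1,3], I[2,2], I[4,4]^3.
HN type (ℓ=4): μ^(1)=11; μ^(2)=2; μ^(3)=-1; μ^(4)=-4

((0, 0, 1, 0); (1, 0, 0, 0); (3, 3, 0, 3); (0, 1, 0, 0))


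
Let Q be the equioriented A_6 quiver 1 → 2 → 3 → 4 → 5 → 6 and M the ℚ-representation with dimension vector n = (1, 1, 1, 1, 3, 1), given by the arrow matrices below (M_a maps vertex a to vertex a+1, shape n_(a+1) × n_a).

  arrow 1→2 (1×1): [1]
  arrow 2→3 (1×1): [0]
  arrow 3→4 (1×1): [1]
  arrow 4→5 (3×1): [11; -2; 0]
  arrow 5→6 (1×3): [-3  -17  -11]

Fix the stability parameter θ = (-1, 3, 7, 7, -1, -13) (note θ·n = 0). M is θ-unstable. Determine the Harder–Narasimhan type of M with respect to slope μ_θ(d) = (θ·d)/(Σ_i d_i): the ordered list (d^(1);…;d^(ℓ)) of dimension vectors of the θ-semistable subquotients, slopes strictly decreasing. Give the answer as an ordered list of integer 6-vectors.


Interval decomposition of M: I[1,2], I[3,6], I[5,5]^2.
HN type (ℓ=3): μ^(1)=3; μ^(2)=0; μ^(3)=-1

((0, 1, 0, 0, 0, 0); (0, 0, 1, 1, 1, 1); (1, 0, 0, 0, 2, 0))


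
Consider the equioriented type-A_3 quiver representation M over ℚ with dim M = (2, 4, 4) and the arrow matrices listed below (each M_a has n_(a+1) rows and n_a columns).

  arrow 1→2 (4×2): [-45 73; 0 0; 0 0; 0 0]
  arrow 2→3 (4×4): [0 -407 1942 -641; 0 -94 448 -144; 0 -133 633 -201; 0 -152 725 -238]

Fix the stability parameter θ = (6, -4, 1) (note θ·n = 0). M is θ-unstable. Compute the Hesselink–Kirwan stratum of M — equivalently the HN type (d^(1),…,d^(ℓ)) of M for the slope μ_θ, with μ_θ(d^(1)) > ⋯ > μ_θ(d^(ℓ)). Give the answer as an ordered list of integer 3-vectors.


Interval decomposition of M: I[1,1], I[1,2], I[2,3]^3, I[3,3].
HN type (ℓ=3): μ^(1)=6; μ^(2)=1; μ^(3)=-4

((1, 0, 0); (1, 1, 4); (0, 3, 0))


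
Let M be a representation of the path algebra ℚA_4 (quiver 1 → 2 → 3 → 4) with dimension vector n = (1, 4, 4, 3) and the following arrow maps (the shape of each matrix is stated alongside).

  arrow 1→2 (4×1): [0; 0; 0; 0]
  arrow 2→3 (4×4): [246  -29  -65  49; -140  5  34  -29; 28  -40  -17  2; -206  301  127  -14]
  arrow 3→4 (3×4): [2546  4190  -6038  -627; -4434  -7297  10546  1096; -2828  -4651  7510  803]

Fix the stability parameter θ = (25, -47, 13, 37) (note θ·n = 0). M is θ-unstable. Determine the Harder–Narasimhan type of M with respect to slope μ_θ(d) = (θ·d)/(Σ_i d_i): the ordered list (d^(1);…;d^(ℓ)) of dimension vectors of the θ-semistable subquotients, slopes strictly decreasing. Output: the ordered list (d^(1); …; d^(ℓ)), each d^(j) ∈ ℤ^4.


Via rank(M_{q-1}∘⋯∘M_p): M ≅ I[1,1], I[2,3], I[2,4]^3.
μ_θ-semistable layers: μ^(1)=37; μ^(2)=25; μ^(3)=13; μ^(4)=-47

((0, 0, 0, 3); (1, 0, 0, 0); (0, 0, 4, 0); (0, 4, 0, 0))


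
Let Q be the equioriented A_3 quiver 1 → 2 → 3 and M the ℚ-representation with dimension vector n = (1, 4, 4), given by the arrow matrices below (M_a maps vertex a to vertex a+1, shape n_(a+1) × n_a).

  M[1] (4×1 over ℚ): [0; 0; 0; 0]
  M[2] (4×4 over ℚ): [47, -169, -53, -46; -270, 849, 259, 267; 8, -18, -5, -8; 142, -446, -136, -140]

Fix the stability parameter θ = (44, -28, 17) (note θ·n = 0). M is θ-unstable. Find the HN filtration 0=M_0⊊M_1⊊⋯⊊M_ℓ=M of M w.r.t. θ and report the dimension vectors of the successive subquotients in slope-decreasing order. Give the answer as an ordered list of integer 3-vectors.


Interval decomposition of M: I[1,1], I[2,2], I[2,3]^3, I[3,3].
HN type (ℓ=3): μ^(1)=44; μ^(2)=17; μ^(3)=-28

((1, 0, 0); (0, 0, 4); (0, 4, 0))


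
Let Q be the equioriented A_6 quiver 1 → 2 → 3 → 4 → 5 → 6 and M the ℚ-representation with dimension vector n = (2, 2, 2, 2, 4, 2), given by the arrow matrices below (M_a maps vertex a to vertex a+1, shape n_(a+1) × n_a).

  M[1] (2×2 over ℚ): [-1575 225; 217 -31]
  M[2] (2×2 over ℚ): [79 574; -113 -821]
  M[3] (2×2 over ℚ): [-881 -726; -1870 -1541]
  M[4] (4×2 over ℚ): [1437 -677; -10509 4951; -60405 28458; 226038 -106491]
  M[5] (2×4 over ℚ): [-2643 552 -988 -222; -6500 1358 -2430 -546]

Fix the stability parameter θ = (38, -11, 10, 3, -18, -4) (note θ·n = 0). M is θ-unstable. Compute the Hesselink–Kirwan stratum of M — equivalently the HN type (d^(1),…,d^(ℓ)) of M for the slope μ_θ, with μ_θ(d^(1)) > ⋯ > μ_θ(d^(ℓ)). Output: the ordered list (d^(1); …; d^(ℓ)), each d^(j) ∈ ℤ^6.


Via rank(M_{q-1}∘⋯∘M_p): M ≅ I[1,1], I[1,6], I[2,5], I[5,5], I[5,6].
μ_θ-semistable layers: μ^(1)=38; μ^(2)=3; μ^(3)=-5/3; μ^(4)=-4; μ^(5)=-11; μ^(6)=-18

((1, 0, 0, 0, 0, 0); (1, 1, 1, 1, 1, 1); (0, 0, 1, 1, 1, 0); (0, 0, 0, 0, 0, 1); (0, 1, 0, 0, 0, 0); (0, 0, 0, 0, 2, 0))


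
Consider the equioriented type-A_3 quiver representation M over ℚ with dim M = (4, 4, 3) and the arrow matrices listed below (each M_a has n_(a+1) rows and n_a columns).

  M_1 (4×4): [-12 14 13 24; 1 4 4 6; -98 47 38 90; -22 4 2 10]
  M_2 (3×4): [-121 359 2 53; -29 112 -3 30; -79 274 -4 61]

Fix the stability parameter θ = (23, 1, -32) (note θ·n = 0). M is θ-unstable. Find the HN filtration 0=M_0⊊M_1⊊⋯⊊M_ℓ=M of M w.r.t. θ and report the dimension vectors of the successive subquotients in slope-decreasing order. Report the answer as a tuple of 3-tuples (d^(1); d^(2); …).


Interval decomposition of M: I[1,2], I[1,3]^3.
HN type (ℓ=2): μ^(1)=12; μ^(2)=-8/3

((1, 1, 0); (3, 3, 3))


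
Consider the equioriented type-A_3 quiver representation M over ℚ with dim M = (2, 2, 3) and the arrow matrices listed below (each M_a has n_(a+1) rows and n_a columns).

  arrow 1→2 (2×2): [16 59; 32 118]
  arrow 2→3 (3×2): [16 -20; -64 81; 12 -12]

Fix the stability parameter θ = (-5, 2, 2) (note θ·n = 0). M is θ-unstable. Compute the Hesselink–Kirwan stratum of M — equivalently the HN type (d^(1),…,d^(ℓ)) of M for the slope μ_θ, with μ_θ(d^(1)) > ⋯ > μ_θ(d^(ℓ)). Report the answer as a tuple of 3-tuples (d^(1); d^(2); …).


Barcode: M ≅ I[1,1], I[1,3], I[2,3], I[3,3]. HN layers by μ_θ (2 steps, strictly decreasing):
  μ^(1)=2; μ^(2)=-5

((0, 2, 3); (2, 0, 0))


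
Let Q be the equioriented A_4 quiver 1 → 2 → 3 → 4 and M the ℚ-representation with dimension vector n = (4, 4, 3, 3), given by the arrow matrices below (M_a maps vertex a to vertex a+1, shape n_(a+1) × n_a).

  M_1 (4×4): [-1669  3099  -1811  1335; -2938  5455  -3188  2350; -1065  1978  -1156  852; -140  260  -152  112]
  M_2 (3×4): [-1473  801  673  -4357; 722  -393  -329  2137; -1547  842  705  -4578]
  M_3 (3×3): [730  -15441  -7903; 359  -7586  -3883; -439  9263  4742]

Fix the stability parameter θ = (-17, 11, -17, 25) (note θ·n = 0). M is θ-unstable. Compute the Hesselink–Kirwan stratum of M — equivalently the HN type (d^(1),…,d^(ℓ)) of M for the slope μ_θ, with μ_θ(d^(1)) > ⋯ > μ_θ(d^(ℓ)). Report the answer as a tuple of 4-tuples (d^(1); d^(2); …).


Barcode: M ≅ I[1,1], I[1,4]^3, I[2,2]. HN layers by μ_θ (4 steps, strictly decreasing):
  μ^(1)=25; μ^(2)=11; μ^(3)=-3; μ^(4)=-17

((0, 0, 0, 3); (0, 1, 0, 0); (0, 3, 3, 0); (4, 0, 0, 0))


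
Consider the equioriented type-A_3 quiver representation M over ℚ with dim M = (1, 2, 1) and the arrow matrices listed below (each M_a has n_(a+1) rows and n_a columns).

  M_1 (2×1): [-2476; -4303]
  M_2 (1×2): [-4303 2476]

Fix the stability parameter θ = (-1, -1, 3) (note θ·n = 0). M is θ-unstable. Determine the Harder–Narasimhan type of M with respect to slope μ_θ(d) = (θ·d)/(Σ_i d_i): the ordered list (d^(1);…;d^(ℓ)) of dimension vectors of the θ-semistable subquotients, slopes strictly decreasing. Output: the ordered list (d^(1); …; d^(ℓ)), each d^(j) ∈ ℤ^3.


Via rank(M_{q-1}∘⋯∘M_p): M ≅ I[1,2], I[2,3].
μ_θ-semistable layers: μ^(1)=3; μ^(2)=-1

((0, 0, 1); (1, 2, 0))


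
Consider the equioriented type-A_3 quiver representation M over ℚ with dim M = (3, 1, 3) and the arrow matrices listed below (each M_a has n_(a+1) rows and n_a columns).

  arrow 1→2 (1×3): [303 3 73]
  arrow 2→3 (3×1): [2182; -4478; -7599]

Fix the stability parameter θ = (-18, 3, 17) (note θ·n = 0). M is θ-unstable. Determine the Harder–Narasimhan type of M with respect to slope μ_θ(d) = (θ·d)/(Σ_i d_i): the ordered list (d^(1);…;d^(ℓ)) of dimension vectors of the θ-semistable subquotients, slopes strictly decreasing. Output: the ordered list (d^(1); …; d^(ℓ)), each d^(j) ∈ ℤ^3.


Via rank(M_{q-1}∘⋯∘M_p): M ≅ I[1,1]^2, I[1,3], I[3,3]^2.
μ_θ-semistable layers: μ^(1)=17; μ^(2)=3; μ^(3)=-18

((0, 0, 3); (0, 1, 0); (3, 0, 0))


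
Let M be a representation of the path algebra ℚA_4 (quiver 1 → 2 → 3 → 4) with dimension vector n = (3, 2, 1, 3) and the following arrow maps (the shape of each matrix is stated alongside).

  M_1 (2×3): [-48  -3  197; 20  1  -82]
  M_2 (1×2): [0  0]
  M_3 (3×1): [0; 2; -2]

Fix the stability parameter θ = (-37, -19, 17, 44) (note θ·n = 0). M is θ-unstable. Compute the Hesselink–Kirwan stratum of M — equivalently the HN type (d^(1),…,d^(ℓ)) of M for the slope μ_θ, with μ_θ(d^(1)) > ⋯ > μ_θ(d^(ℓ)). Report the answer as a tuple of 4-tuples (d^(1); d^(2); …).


Barcode: M ≅ I[1,1], I[1,2]^2, I[3,4], I[4,4]^2. HN layers by μ_θ (4 steps, strictly decreasing):
  μ^(1)=44; μ^(2)=17; μ^(3)=-19; μ^(4)=-37

((0, 0, 0, 3); (0, 0, 1, 0); (0, 2, 0, 0); (3, 0, 0, 0))


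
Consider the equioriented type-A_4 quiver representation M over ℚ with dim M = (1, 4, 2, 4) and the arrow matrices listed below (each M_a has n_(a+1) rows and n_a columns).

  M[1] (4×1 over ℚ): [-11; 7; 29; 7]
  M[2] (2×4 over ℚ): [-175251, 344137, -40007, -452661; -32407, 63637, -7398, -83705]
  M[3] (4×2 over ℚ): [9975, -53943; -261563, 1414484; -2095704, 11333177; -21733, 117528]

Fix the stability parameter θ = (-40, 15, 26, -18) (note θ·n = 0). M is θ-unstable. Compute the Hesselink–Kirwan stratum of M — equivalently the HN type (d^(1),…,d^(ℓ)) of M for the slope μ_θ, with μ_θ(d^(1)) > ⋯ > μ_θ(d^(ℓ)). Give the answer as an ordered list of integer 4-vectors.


Via rank(M_{q-1}∘⋯∘M_p): M ≅ I[1,4], I[2,2]^2, I[2,4], I[4,4]^2.
μ_θ-semistable layers: μ^(1)=15; μ^(2)=23/3; μ^(3)=-18; μ^(4)=-40

((0, 2, 0, 0); (0, 2, 2, 2); (0, 0, 0, 2); (1, 0, 0, 0))


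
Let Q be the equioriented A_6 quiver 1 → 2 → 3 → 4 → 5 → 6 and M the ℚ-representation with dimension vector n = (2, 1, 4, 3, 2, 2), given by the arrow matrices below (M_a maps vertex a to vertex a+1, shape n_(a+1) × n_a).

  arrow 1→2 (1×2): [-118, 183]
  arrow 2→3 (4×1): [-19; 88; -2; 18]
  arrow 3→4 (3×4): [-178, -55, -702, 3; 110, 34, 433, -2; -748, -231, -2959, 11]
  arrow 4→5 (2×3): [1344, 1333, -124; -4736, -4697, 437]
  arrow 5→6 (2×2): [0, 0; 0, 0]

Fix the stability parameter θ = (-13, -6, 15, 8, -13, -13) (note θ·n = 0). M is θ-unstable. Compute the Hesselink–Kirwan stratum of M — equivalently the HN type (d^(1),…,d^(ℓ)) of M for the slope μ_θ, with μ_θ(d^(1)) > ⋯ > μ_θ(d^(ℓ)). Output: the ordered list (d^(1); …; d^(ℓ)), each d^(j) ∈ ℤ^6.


Via rank(M_{q-1}∘⋯∘M_p): M ≅ I[1,1], I[1,3], I[3,3], I[3,5]^2, I[4,4], I[6,6]^2.
μ_θ-semistable layers: μ^(1)=15; μ^(2)=8; μ^(3)=10/3; μ^(4)=-6; μ^(5)=-13

((0, 0, 2, 0, 0, 0); (0, 0, 0, 1, 0, 0); (0, 0, 2, 2, 2, 0); (0, 1, 0, 0, 0, 0); (2, 0, 0, 0, 0, 2))


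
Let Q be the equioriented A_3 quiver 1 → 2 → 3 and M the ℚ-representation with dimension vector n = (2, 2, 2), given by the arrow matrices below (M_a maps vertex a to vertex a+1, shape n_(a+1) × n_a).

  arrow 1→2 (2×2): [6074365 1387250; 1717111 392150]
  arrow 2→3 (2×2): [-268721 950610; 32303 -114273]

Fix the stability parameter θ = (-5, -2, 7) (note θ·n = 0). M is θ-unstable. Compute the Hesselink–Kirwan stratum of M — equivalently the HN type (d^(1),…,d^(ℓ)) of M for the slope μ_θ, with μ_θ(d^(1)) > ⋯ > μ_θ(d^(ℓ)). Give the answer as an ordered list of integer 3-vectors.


Interval decomposition of M: I[1,1], I[1,3], I[2,3].
HN type (ℓ=3): μ^(1)=7; μ^(2)=-2; μ^(3)=-5

((0, 0, 2); (0, 2, 0); (2, 0, 0))


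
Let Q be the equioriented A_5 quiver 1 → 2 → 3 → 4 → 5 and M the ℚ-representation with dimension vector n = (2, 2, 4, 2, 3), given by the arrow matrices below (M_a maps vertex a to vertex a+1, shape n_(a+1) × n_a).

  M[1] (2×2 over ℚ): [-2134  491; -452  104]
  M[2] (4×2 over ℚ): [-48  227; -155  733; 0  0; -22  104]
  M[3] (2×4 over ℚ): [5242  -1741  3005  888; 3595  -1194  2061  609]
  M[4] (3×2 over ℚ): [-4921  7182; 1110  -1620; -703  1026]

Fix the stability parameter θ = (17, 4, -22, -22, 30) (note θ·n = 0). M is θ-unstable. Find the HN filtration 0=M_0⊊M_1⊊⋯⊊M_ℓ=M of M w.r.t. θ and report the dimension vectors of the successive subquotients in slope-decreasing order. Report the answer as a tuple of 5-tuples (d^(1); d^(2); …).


Barcode: M ≅ I[1,4], I[1,5], I[3,3]^2, I[5,5]^2. HN layers by μ_θ (3 steps, strictly decreasing):
  μ^(1)=30; μ^(2)=-23/4; μ^(3)=-22

((0, 0, 0, 0, 3); (2, 2, 2, 2, 0); (0, 0, 2, 0, 0))


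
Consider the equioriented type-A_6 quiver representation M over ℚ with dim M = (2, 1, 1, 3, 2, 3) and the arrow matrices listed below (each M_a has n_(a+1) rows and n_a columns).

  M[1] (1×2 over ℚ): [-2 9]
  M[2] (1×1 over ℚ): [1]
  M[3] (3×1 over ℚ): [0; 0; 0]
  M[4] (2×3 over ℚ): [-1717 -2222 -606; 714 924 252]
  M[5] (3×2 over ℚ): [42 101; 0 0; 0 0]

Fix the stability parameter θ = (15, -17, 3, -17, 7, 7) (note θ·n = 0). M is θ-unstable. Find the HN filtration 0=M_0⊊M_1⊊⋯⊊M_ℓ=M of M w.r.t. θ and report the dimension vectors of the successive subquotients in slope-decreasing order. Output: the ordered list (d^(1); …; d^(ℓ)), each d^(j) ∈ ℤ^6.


Barcode: M ≅ I[1,1], I[1,3], I[4,4]^2, I[4,5], I[5,6], I[6,6]^2. HN layers by μ_θ (5 steps, strictly decreasing):
  μ^(1)=15; μ^(2)=7; μ^(3)=3; μ^(4)=-1; μ^(5)=-17

((1, 0, 0, 0, 0, 0); (0, 0, 0, 0, 2, 3); (0, 0, 1, 0, 0, 0); (1, 1, 0, 0, 0, 0); (0, 0, 0, 3, 0, 0))
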